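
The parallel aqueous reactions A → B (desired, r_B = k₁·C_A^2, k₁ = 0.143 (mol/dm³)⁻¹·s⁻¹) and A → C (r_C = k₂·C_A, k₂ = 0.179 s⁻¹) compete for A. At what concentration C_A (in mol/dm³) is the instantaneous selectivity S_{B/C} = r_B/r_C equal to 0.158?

S_{B/C} = (k₁/k₂)·C_A ⇒ C_A = S·k₂/k₁.
= 0.158×0.179/0.143 = 0.198 mol/dm³.

0.198 mol/dm³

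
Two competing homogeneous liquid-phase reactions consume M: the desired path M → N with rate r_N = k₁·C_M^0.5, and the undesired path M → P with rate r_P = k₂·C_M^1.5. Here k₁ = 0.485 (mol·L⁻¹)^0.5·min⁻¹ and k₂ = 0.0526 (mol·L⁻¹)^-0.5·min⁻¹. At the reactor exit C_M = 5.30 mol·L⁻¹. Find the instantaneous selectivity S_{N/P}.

S_{N/P} = r_N/r_P = (k₁·C_M^0.5)/(k₂·C_M^1.5) = (k₁/k₂)·C_M⁻¹.
= (0.485×5.300^0.5) / (0.0526×5.300^1.5) = 1.117/0.6418 = 1.74.
The undesired path is higher order in M, so low C_M (CSTR or dilute feed) favours N.

1.74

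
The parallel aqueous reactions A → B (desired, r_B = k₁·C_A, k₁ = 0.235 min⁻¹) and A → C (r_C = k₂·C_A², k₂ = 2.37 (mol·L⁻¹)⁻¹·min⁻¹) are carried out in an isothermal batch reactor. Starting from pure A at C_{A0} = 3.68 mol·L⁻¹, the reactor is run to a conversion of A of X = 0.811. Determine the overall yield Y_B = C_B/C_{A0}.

C_A = C_{A0}(1−X) = 0.6955 mol·L⁻¹.
Along a PFR/batch, dC_B/dC_A = −r_B/(r_B+r_C) = −k₁/(k₁+k₂·C_A).
Integrating from C_{A0} to C_A: C_B = (0.235/2.37)·ln[(0.235+2.37·3.68)/(0.235+2.37·0.696)] = 0.09916·ln(8.957/1.883) = 0.1546 mol·L⁻¹.
Y_B = C_B/C_{A0} = 0.1546/3.68 = 0.0420.

0.0420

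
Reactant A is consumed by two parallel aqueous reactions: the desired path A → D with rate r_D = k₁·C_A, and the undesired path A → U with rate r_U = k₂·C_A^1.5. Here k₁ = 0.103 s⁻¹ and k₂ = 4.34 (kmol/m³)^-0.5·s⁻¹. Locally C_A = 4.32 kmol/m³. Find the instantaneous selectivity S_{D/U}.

0.0114

S_{D/U} = r_D/r_U = (k₁·C_A)/(k₂·C_A^1.5) = (k₁/k₂)·C_A^-0.5.
= (0.103×4.320) / (4.34×4.320^1.5) = 0.4450/38.97 = 0.0114.
The undesired path is higher order in A, so low C_A (CSTR or dilute feed) favours D.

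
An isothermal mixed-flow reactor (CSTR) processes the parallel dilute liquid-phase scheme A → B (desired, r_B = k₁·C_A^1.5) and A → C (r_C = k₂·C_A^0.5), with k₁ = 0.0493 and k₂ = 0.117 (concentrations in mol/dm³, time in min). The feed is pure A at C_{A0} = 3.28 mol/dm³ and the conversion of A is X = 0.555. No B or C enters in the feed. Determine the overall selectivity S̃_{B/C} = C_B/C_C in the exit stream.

0.615

Exit C_A = C_{A0}(1−X) = 3.28×0.445 = 1.460 mol/dm³.
Rates in a CSTR are evaluated at the outlet concentration: r_B = 0.0493×1.460^1.5 = 0.08694, r_C = 0.117×1.460^0.5 = 0.1414.
Overall selectivity = C_B/C_C = r_Bτ/(r_Cτ) = r_B/r_C = 0.615.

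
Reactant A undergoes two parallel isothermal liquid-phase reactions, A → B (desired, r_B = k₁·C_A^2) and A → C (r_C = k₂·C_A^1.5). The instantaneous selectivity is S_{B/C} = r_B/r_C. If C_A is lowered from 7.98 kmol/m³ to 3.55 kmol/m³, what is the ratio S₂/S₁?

0.667

S_{B/C} = (k₁/k₂)·C_A^0.5, so S₂/S₁ = (C_{A,2}/C_{A,1})^0.5.
= (3.55/7.98)^0.5 = (0.4449)^0.5 = 0.667.
Selectivity toward B falls as C_A falls — high-concentration operation is favoured.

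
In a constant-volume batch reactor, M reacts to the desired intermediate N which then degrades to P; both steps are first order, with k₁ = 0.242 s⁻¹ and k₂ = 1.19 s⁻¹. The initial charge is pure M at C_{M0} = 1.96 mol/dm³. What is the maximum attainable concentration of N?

0.265 mol/dm³

Evaluating C_N at t_opt = ln(k₂/k₁)/(k₂−k₁) gives C_{N,max}/C_{M0} = (k₁/k₂)^[k₂/(k₂−k₁)].
= (0.242/1.19)^(1.19/(1.19−0.242)) = (0.2034)^(1.255) = 0.1354.
C_{N,max} = 0.1354×1.96 = 0.265 mol/dm³.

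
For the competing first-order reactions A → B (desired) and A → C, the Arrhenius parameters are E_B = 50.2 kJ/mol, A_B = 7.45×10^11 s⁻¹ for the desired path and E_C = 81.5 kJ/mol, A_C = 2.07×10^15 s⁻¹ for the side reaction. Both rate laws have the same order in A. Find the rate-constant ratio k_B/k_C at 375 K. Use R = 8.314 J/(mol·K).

8.25

With equal orders, S_{B/C} = k_B/k_C = (A_B/A_C)·exp[(E_C−E_B)/(RT)].
(E_C−E_B)/(RT) = (81.5−50.2)×10³/(8.314×375) = 31300/3118 = 10.04.
k_B/k_C = (7.45×10^11/2.07×10^15)·exp(10.04) = 3.599×10^-4 × 22909 = 8.25.
Since E_B < E_C, lowering the temperature improves selectivity toward B.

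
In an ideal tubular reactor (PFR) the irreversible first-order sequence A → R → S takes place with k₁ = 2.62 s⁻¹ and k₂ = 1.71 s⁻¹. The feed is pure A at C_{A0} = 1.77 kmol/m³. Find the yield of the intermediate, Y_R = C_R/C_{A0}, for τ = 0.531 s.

0.445

For first-order series with pure A initially, C_R(τ) = k₁C_{A0}/(k₂−k₁)·(e^(−k₁τ) − e^(−k₂τ)).
e^(−k₁τ) = e^(−2.62×0.531) = e^(−1.391) = 0.2488; e^(−k₂τ) = e^(−0.9080) = 0.4033.
C_R = 2.62×1.77/(1.71−2.62) × (0.2488−0.4033) = (-5.096)×(-0.1546) = 0.7876 kmol/m³.
Y_R = C_R/C_{A0} = 0.7876/1.77 = 0.445.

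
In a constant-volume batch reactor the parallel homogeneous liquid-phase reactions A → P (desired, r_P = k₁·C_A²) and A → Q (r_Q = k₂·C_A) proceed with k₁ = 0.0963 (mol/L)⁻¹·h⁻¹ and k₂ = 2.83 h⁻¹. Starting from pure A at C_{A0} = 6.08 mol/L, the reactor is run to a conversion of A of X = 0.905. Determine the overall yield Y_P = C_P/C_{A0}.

C_A = C_{A0}(1−X) = 0.5776 mol/L.
Along a PFR/batch, dC_Q/dC_A = −r_Q/(r_P+r_Q) = −k₂/(k₂+k₁·C_A).
Integrating from C_{A0} to C_A: C_Q = (2.83/0.0963)·ln[(2.83+0.0963·6.08)/(2.83+0.0963·0.578)] = 29.39·ln(3.416/2.886) = 4.954 mol/L.
Then C_P = (C_{A0}−C_A) − C_Q = 5.502 − 4.954 = 0.5482 mol/L.
Y_P = C_P/C_{A0} = 0.5482/6.08 = 0.0902.

0.0902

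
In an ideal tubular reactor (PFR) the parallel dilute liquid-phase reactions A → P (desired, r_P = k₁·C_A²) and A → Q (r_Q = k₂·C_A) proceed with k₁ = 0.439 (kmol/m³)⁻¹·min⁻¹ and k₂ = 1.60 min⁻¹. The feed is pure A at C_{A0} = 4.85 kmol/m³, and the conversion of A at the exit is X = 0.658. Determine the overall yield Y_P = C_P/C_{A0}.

0.304

C_A = C_{A0}(1−X) = 1.659 kmol/m³.
Along a PFR/batch, dC_Q/dC_A = −r_Q/(r_P+r_Q) = −k₂/(k₂+k₁·C_A).
Integrating from C_{A0} to C_A: C_Q = (1.60/0.439)·ln[(1.60+0.439·4.85)/(1.60+0.439·1.66)] = 3.645·ln(3.729/2.328) = 1.717 kmol/m³.
Then C_P = (C_{A0}−C_A) − C_Q = 3.191 − 1.717 = 1.474 kmol/m³.
Y_P = C_P/C_{A0} = 1.474/4.85 = 0.304.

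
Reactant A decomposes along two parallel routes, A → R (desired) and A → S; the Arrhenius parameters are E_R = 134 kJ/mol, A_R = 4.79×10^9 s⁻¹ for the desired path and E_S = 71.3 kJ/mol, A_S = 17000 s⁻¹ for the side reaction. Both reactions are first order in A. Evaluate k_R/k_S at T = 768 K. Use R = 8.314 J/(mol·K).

15.3

Since both paths have the same order in A, the concentration cancels and S_{R/S} = k_R/k_S = (A_R/A_S)·exp[(E_S−E_R)/(RT)].
(E_S−E_R)/(RT) = (71.3−134)×10³/(8.314×768) = -62700/6385 = -9.820.
k_R/k_S = (4.79×10^9/17000)·exp(-9.820) = 2.818×10^5 × 5.437×10^-5 = 15.3.
Since E_R > E_S, raising the temperature improves selectivity toward R.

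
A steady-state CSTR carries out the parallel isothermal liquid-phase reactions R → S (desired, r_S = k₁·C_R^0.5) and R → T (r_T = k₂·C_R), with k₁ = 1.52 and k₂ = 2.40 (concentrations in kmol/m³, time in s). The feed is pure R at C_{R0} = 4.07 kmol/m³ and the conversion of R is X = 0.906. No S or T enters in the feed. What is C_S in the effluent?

1.87 kmol/m³

Exit C_R = C_{R0}(1−X) = 4.07×0.0940 = 0.3826 kmol/m³.
A CSTR operates uniformly at the exit composition, giving r_S = 0.9402 and r_T = 0.9182 (each k·C_R^n at C_R = 0.3826).
Fraction of consumed R going to S: r_S/(r_S+r_T) = 0.5059.
C_S = 0.5059·C_{R0}·X = 0.5059×4.07×0.906 = 1.87 kmol/m³.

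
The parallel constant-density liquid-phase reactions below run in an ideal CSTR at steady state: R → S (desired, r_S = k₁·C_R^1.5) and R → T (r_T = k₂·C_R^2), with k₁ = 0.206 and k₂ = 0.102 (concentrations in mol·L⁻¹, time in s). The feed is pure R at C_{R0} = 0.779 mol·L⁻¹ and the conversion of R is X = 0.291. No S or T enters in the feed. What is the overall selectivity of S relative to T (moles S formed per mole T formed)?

2.72

Exit C_R = C_{R0}(1−X) = 0.779×0.709 = 0.5523 mol·L⁻¹.
Rates in a CSTR are evaluated at the outlet concentration: r_S = 0.206×0.5523^1.5 = 0.08456, r_T = 0.102×0.5523^2 = 0.03111.
Overall selectivity = C_S/C_T = r_Sτ/(r_Tτ) = r_S/r_T = 2.72.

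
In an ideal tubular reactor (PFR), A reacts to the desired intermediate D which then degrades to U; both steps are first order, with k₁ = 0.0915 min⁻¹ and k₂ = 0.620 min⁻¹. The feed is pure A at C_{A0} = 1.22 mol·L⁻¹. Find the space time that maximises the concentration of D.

The intermediate peaks when r₁ = r₂, i.e. k₁e^(−k₁τ) = k₂e^(−k₂τ), giving τ_opt = ln(k₂/k₁)/(k₂−k₁).
= ln(0.620/0.0915)/(0.620−0.0915) = ln(6.776)/0.5285 = 1.913/0.5285 = 3.62 min.

3.62 min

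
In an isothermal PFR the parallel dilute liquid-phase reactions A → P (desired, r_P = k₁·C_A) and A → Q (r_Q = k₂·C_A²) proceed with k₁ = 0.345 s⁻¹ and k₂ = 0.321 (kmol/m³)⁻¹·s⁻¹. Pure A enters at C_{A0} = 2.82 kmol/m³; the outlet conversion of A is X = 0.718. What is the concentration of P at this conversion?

0.789 kmol/m³

C_A = C_{A0}(1−X) = 0.7952 kmol/m³.
Along a PFR/batch, dC_P/dC_A = −r_P/(r_P+r_Q) = −k₁/(k₁+k₂·C_A).
Integrating from C_{A0} to C_A: C_P = (0.345/0.321)·ln[(0.345+0.321·2.82)/(0.345+0.321·0.795)] = 1.075·ln(1.250/0.6003) = 0.7885 kmol/m³.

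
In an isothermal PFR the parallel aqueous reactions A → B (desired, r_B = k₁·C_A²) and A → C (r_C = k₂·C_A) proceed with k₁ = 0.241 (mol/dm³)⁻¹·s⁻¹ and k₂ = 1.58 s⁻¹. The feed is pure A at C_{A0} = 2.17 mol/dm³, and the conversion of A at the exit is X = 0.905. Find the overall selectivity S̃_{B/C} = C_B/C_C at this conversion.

0.175

C_A = C_{A0}(1−X) = 0.2061 mol/dm³.
Along a PFR/batch, dC_C/dC_A = −r_C/(r_B+r_C) = −k₂/(k₂+k₁·C_A).
Integrating from C_{A0} to C_A: C_C = (1.58/0.241)·ln[(1.58+0.241·2.17)/(1.58+0.241·0.206)] = 6.556·ln(2.103/1.630) = 1.672 mol/dm³.
Then C_B = (C_{A0}−C_A) − C_C = 1.964 − 1.672 = 0.2923 mol/dm³.
S̃_{B/C} = C_B/C_C = 0.2923/1.672 = 0.175.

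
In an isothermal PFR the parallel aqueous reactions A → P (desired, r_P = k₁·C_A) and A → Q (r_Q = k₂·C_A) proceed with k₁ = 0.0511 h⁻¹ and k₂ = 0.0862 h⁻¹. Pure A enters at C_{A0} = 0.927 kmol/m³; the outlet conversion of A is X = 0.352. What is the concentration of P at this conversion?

C_A = C_{A0}(1−X) = 0.6007 kmol/m³.
Both paths are first order in A, so the instantaneous fraction to P is constant: dC_P/d(−C_A) = k₁/(k₁+k₂) = 0.3722.
C_P = 0.3722·(C_{A0}−C_A) = 0.3722×0.3263 = 0.121 kmol/m³.

0.121 kmol/m³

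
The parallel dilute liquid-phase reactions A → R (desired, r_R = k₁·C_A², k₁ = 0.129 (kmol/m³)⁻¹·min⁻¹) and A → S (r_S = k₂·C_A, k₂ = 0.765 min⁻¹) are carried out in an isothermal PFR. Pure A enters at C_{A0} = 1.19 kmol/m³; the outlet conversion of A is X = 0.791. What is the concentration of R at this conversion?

C_A = C_{A0}(1−X) = 0.2487 kmol/m³.
Along a PFR/batch, dC_S/dC_A = −r_S/(r_R+r_S) = −k₂/(k₂+k₁·C_A).
Integrating from C_{A0} to C_A: C_S = (0.765/0.129)·ln[(0.765+0.129·1.19)/(0.765+0.129·0.249)] = 5.930·ln(0.9185/0.7971) = 0.8409 kmol/m³.
Then C_R = (C_{A0}−C_A) − C_S = 0.9413 − 0.8409 = 0.1004 kmol/m³.

0.100 kmol/m³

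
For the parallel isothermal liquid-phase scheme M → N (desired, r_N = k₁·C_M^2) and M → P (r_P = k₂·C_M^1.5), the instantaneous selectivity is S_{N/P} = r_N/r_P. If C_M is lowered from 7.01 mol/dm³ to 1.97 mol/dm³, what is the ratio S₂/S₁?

0.530

S_{N/P} = (k₁/k₂)·C_M^0.5, so S₂/S₁ = (C_{M,2}/C_{M,1})^0.5.
= (1.97/7.01)^0.5 = (0.2810)^0.5 = 0.530.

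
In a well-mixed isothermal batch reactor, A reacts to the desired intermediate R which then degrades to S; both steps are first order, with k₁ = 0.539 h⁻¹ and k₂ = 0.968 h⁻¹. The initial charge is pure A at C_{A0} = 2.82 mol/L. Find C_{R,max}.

For a first-order series the maximum intermediate yield is C_{R,max}/C_{A0} = (k₁/k₂)^[k₂/(k₂−k₁)].
= (0.539/0.968)^(0.968/(0.968−0.539)) = (0.5568)^(2.256) = 0.2668.
C_{R,max} = 0.2668×2.82 = 0.752 mol/L.

0.752 mol/L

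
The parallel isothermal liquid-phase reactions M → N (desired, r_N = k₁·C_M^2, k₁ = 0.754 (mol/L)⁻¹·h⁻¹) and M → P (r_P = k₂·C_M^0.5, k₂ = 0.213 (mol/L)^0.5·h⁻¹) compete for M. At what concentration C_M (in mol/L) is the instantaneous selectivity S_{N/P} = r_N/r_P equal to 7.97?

S_{N/P} = (k₁/k₂)·C_M^1.5 ⇒ C_M = (S·k₂/k₁)^(1/1.5).
= (7.97×0.213/0.754)^(0.6667) = (2.251)^(0.6667) = 1.72 mol/L.

1.72 mol/L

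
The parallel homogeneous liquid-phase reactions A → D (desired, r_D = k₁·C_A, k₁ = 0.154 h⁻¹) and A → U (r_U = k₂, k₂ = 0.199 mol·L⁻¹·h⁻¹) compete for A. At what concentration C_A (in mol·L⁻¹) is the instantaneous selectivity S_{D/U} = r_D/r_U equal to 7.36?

9.51 mol·L⁻¹

S_{D/U} = (k₁/k₂)·C_A ⇒ C_A = S·k₂/k₁.
= 7.36×0.199/0.154 = 9.51 mol·L⁻¹.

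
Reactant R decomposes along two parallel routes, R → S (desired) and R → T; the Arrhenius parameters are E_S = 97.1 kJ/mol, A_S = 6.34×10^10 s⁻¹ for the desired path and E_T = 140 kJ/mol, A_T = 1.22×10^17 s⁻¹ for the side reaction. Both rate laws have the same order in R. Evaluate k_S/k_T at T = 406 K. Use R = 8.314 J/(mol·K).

Since both paths have the same order in R, the concentration cancels and S_{S/T} = k_S/k_T = (A_S/A_T)·exp[(E_T−E_S)/(RT)].
(E_T−E_S)/(RT) = (140−97.1)×10³/(8.314×406) = 42900/3375 = 12.71.
k_S/k_T = (6.34×10^10/1.22×10^17)·exp(12.71) = 5.197×10^-7 × 3.308×10^5 = 0.172.

0.172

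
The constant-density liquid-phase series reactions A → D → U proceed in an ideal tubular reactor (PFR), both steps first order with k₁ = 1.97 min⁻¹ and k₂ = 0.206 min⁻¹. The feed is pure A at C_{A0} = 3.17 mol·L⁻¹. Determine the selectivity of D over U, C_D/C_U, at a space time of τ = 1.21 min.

Solving the coupled first-order balances gives C_D(τ) = [k₁/(k₂−k₁)]·C_{A0}·(e^(−k₁τ) − e^(−k₂τ)).
e^(−k₁τ) = e^(−1.97×1.21) = e^(−2.384) = 0.09221; e^(−k₂τ) = e^(−0.2493) = 0.7794.
C_D = 1.97×3.17/(0.206−1.97) × (0.09221−0.7794) = (-3.540)×(-0.6872) = 2.433 mol·L⁻¹.
C_A = C_{A0}e^(−k₁τ) = 0.2923 mol·L⁻¹, so C_U = C_{A0}−C_A−C_D = 0.4450 mol·L⁻¹; C_D/C_U = 5.47.

5.47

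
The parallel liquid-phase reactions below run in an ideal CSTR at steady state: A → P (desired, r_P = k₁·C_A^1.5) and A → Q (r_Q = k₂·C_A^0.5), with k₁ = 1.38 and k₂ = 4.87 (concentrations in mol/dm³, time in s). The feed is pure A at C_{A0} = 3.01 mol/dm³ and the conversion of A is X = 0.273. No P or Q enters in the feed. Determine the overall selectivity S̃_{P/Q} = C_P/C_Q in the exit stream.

0.620

Exit C_A = C_{A0}(1−X) = 3.01×0.727 = 2.188 mol/dm³.
Rates in a CSTR are evaluated at the outlet concentration: r_P = 1.38×2.188^1.5 = 4.467, r_Q = 4.87×2.188^0.5 = 7.204.
Overall selectivity = C_P/C_Q = r_Pτ/(r_Qτ) = r_P/r_Q = 0.620.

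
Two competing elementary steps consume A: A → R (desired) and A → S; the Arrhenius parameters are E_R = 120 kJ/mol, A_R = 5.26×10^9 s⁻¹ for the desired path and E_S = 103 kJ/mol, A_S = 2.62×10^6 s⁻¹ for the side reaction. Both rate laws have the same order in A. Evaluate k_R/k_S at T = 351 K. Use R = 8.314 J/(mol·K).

5.93

With equal orders, S_{R/S} = k_R/k_S = (A_R/A_S)·exp[(E_S−E_R)/(RT)].
(E_S−E_R)/(RT) = (103−120)×10³/(8.314×351) = -17000/2918 = -5.825.
k_R/k_S = (5.26×10^9/2.62×10^6)·exp(-5.825) = 2008 × 0.002951 = 5.93.
Since E_R > E_S, raising the temperature improves selectivity toward R.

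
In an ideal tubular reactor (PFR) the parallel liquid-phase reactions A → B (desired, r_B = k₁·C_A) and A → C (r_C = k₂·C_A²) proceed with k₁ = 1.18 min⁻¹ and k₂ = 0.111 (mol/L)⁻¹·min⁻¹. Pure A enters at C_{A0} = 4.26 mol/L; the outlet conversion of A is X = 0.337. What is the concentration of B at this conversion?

C_A = C_{A0}(1−X) = 2.824 mol/L.
Along a PFR/batch, dC_B/dC_A = −r_B/(r_B+r_C) = −k₁/(k₁+k₂·C_A).
Integrating from C_{A0} to C_A: C_B = (1.18/0.111)·ln[(1.18+0.111·4.26)/(1.18+0.111·2.82)] = 10.63·ln(1.653/1.494) = 1.078 mol/L.

1.08 mol/L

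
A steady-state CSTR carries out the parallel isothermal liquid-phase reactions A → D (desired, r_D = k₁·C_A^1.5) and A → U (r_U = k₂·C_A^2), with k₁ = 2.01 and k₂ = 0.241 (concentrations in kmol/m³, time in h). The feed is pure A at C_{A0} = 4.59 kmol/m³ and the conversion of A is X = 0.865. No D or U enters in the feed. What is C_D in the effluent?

3.63 kmol/m³

Exit C_A = C_{A0}(1−X) = 4.59×0.135 = 0.6197 kmol/m³.
Rates in a CSTR are evaluated at the outlet concentration: r_D = 2.01×0.6197^1.5 = 0.9804, r_U = 0.241×0.6197^2 = 0.09254.
Fraction of consumed A going to D: r_D/(r_D+r_U) = 0.9138.
C_D = 0.9138·C_{A0}·X = 0.9138×4.59×0.865 = 3.63 kmol/m³.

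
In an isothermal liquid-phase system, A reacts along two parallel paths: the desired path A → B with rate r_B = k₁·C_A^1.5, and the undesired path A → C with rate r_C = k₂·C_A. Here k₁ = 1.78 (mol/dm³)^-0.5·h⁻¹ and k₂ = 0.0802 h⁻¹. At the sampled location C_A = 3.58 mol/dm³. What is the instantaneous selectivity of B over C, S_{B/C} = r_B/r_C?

S_{B/C} = r_B/r_C = (k₁·C_A^1.5)/(k₂·C_A) = (k₁/k₂)·C_A^0.5.
= (1.78×3.580^1.5) / (0.0802×3.580) = 12.06/0.2871 = 42.0.
Since the desired path is higher order in A, keeping C_A high (PFR or concentrated feed) favours B.

42.0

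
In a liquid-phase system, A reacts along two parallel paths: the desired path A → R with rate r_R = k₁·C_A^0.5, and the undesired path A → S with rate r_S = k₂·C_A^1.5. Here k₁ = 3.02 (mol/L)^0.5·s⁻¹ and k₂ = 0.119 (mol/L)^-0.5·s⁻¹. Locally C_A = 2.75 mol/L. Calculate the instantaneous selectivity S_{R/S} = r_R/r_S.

9.23

S_{R/S} = r_R/r_S = (k₁·C_A^0.5)/(k₂·C_A^1.5) = (k₁/k₂)·C_A⁻¹.
= (3.02×2.750^0.5) / (0.119×2.750^1.5) = 5.008/0.5427 = 9.23.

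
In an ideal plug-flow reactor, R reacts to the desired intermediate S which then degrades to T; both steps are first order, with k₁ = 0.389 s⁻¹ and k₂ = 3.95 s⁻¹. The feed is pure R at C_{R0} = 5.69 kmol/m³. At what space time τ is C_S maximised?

0.651 s

Setting dC_S/dτ = 0 gives τ_opt = ln(k₂/k₁)/(k₂−k₁).
= ln(3.95/0.389)/(3.95−0.389) = ln(10.15)/3.561 = 2.318/3.561 = 0.651 s.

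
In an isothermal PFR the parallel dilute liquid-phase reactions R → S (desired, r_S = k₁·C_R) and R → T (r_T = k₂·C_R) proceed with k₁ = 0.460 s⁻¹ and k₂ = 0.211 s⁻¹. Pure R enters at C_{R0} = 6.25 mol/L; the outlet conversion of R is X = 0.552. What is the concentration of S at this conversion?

C_R = C_{R0}(1−X) = 2.800 mol/L.
Both paths are first order in R, so the instantaneous fraction to S is constant: dC_S/d(−C_R) = k₁/(k₁+k₂) = 0.6855.
C_S = 0.6855·(C_{R0}−C_R) = 0.6855×3.450 = 2.37 mol/L.

2.37 mol/L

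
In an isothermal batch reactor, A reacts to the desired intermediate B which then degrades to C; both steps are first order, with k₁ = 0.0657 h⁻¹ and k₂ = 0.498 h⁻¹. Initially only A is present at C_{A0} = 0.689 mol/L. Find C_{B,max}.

Evaluating C_B at t_opt = ln(k₂/k₁)/(k₂−k₁) gives C_{B,max}/C_{A0} = (k₁/k₂)^[k₂/(k₂−k₁)].
= (0.0657/0.498)^(0.498/(0.498−0.0657)) = (0.1319)^(1.152) = 0.09697.
C_{B,max} = 0.09697×0.689 = 0.0668 mol/L.

0.0668 mol/L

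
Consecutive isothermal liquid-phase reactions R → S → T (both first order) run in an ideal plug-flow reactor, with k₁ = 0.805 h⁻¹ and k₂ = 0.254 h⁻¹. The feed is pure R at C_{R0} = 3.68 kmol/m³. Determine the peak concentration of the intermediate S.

Evaluating C_S at τ_opt = ln(k₂/k₁)/(k₂−k₁) gives C_{S,max}/C_{R0} = (k₁/k₂)^[k₂/(k₂−k₁)].
= (0.805/0.254)^(0.254/(0.254−0.805)) = (3.169)^(-0.4610) = 0.5876.
C_{S,max} = 0.5876×3.68 = 2.16 kmol/m³.

2.16 kmol/m³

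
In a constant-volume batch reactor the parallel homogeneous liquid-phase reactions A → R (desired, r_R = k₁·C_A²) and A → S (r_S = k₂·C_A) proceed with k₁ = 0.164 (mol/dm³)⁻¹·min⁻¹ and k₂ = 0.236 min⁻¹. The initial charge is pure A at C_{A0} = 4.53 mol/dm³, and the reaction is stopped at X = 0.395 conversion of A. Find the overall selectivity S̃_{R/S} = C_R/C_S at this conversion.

C_A = C_{A0}(1−X) = 2.741 mol/dm³.
Along a PFR/batch, dC_S/dC_A = −r_S/(r_R+r_S) = −k₂/(k₂+k₁·C_A).
Integrating from C_{A0} to C_A: C_S = (0.236/0.164)·ln[(0.236+0.164·4.53)/(0.236+0.164·2.74)] = 1.439·ln(0.9789/0.6855) = 0.5128 mol/dm³.
Then C_R = (C_{A0}−C_A) − C_S = 1.789 − 0.5128 = 1.277 mol/dm³.
S̃_{R/S} = C_R/C_S = 1.277/0.5128 = 2.49.

2.49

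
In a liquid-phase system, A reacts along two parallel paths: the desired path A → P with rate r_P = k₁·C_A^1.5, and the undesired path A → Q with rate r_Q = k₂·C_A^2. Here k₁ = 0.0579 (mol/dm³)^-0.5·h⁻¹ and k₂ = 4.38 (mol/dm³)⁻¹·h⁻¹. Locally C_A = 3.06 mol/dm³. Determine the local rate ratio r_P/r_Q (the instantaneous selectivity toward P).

S_{P/Q} = r_P/r_Q = (k₁·C_A^1.5)/(k₂·C_A^2) = (k₁/k₂)·C_A^-0.5.
= (0.0579×3.060^1.5) / (4.38×3.060^2) = 0.3099/41.01 = 0.00756.
The undesired path is higher order in A, so low C_A (CSTR or dilute feed) favours P.

0.00756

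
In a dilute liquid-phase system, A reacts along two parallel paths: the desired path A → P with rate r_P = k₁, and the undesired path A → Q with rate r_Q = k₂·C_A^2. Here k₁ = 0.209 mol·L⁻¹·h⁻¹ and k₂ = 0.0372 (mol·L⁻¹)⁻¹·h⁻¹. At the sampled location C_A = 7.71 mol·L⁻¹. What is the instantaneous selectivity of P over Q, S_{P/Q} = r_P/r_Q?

S_{P/Q} = r_P/r_Q = (k₁)/(k₂·C_A^2) = (k₁/k₂)·C_A^-2.
= (0.209) / (0.0372×7.710^2) = 0.2090/2.211 = 0.0945.
The undesired path is higher order in A, so low C_A (CSTR or dilute feed) favours P.

0.0945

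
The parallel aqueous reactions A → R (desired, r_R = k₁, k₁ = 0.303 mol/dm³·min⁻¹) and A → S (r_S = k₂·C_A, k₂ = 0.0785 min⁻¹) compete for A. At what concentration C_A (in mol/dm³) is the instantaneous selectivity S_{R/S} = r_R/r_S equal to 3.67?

S_{R/S} = (k₁/k₂)·C_A⁻¹ ⇒ C_A = (S·k₂/k₁)^(-1).
= (3.67×0.0785/0.303)^(-1) = (0.9508)^(-1) = 1.05 mol/dm³.

1.05 mol/dm³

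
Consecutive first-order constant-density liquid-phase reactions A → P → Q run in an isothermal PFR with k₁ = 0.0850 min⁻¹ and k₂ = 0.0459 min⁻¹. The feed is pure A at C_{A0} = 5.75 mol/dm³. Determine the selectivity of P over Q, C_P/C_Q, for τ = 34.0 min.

Solving the coupled first-order balances gives C_P(τ) = [k₁/(k₂−k₁)]·C_{A0}·(e^(−k₁τ) − e^(−k₂τ)).
e^(−k₁τ) = e^(−0.0850×34.0) = e^(−2.890) = 0.05558; e^(−k₂τ) = e^(−1.561) = 0.2100.
C_P = 0.0850×5.75/(0.0459−0.0850) × (0.05558−0.2100) = (-12.50)×(-0.1544) = 1.930 mol/dm³.
C_A = C_{A0}e^(−k₁τ) = 0.3196 mol/dm³, so C_Q = C_{A0}−C_A−C_P = 3.500 mol/dm³; C_P/C_Q = 0.552.

0.552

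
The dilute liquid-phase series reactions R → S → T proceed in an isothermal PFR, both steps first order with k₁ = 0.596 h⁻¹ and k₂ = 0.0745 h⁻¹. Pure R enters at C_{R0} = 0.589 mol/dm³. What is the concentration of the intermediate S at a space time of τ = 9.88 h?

Solving the coupled first-order balances gives C_S(τ) = [k₁/(k₂−k₁)]·C_{R0}·(e^(−k₁τ) − e^(−k₂τ)).
e^(−k₁τ) = e^(−0.596×9.88) = e^(−5.888) = 0.002771; e^(−k₂τ) = e^(−0.7361) = 0.4790.
C_S = 0.596×0.589/(0.0745−0.596) × (0.002771−0.4790) = (-0.6731)×(-0.4762) = 0.3206 mol/dm³.

0.321 mol/dm³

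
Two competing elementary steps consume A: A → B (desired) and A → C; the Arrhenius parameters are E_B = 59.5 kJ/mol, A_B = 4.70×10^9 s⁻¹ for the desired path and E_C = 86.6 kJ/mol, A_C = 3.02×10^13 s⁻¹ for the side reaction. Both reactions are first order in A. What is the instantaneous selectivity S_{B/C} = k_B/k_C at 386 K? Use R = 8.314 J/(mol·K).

0.724

k_B/k_C = (A_B/A_C)·exp[−(E_B−E_C)/(RT)] = (A_B/A_C)·exp[(E_C−E_B)/(RT)].
(E_C−E_B)/(RT) = (86.6−59.5)×10³/(8.314×386) = 27100/3209 = 8.444.
k_B/k_C = (4.70×10^9/3.02×10^13)·exp(8.444) = 1.556×10^-4 × 4649 = 0.724.
Since E_B < E_C, lowering the temperature improves selectivity toward B.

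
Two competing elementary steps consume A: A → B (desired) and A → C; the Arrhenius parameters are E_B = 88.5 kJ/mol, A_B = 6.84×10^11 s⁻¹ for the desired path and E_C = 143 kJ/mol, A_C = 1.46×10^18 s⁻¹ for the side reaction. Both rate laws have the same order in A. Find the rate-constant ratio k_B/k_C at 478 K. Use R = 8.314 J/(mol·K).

With equal orders, S_{B/C} = k_B/k_C = (A_B/A_C)·exp[(E_C−E_B)/(RT)].
(E_C−E_B)/(RT) = (143−88.5)×10³/(8.314×478) = 54500/3974 = 13.71.
k_B/k_C = (6.84×10^11/1.46×10^18)·exp(13.71) = 4.685×10^-7 × 9.033×10^5 = 0.423.
Since E_B < E_C, lowering the temperature improves selectivity toward B.

0.423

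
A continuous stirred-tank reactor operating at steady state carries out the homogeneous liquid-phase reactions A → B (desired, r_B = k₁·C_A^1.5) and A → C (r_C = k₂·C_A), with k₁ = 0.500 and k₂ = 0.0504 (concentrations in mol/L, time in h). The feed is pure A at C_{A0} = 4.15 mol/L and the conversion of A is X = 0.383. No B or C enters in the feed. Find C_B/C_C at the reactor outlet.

Exit C_A = C_{A0}(1−X) = 4.15×0.617 = 2.561 mol/L.
In a CSTR the entire volume is at exit conditions, so r_B = 0.500×2.561^1.5 = 2.049 and r_C = 0.0504×2.561 = 0.1291.
Overall selectivity = C_B/C_C = r_Bτ/(r_Cτ) = r_B/r_C = 15.9.

15.9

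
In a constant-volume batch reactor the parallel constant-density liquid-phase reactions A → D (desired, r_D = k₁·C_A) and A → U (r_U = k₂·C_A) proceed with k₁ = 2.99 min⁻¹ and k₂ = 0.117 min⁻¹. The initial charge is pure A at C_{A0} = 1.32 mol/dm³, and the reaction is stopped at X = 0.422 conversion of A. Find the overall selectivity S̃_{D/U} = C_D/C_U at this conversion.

C_A = C_{A0}(1−X) = 0.7630 mol/dm³.
Both paths are first order in A, so the instantaneous fraction to D is constant: dC_D/d(−C_A) = k₁/(k₁+k₂) = 0.9623.
C_D = 0.9623·(C_{A0}−C_A) = 0.9623×0.5570 = 0.536 mol/dm³.
C_U = (C_{A0}−C_A)−C_D = 0.02098 mol/dm³; S̃_{D/U} = 0.5361/0.02098 = 25.6.

25.6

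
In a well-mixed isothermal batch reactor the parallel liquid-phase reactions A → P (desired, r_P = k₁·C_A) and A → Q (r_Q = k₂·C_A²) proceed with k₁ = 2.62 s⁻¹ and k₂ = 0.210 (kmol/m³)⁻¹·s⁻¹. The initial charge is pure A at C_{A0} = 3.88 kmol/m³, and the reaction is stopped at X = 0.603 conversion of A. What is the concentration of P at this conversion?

C_A = C_{A0}(1−X) = 1.540 kmol/m³.
Along a PFR/batch, dC_P/dC_A = −r_P/(r_P+r_Q) = −k₁/(k₁+k₂·C_A).
Integrating from C_{A0} to C_A: C_P = (2.62/0.210)·ln[(2.62+0.210·3.88)/(2.62+0.210·1.54)] = 12.48·ln(3.435/2.943) = 1.926 kmol/m³.

1.93 kmol/m³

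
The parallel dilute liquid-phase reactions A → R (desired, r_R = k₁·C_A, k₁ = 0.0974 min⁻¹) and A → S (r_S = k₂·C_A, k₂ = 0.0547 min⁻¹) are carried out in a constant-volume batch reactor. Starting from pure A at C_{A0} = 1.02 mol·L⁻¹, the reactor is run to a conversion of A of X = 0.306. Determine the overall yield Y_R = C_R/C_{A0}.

0.196

C_A = C_{A0}(1−X) = 0.7079 mol·L⁻¹.
Both paths are first order in A, so the instantaneous fraction to R is constant: dC_R/d(−C_A) = k₁/(k₁+k₂) = 0.6404.
C_R = 0.6404·(C_{A0}−C_A) = 0.6404×0.3121 = 0.200 mol·L⁻¹.
Y_R = C_R/C_{A0} = 0.1999/1.02 = 0.196.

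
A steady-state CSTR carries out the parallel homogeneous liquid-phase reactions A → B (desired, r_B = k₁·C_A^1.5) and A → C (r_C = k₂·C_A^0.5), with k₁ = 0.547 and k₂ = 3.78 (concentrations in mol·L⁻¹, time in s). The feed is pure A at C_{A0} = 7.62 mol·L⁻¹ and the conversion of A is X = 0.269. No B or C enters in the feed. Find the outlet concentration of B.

0.915 mol·L⁻¹

Exit C_A = C_{A0}(1−X) = 7.62×0.731 = 5.570 mol·L⁻¹.
Rates in a CSTR are evaluated at the outlet concentration: r_B = 0.547×5.570^1.5 = 7.191, r_C = 3.78×5.570^0.5 = 8.921.
Fraction of consumed A going to B: r_B/(r_B+r_C) = 0.4463.
C_B = 0.4463·C_{A0}·X = 0.4463×7.62×0.269 = 0.915 mol·L⁻¹.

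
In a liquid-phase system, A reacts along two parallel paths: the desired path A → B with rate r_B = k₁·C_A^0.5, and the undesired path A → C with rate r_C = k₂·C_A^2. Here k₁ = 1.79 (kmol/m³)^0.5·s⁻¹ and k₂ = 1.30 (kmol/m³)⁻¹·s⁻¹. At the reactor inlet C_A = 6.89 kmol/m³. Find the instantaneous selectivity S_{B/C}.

0.0761

S_{B/C} = r_B/r_C = (k₁·C_A^0.5)/(k₂·C_A^2) = (k₁/k₂)·C_A^-1.5.
= (1.79×6.890^0.5) / (1.30×6.890^2) = 4.699/61.71 = 0.0761.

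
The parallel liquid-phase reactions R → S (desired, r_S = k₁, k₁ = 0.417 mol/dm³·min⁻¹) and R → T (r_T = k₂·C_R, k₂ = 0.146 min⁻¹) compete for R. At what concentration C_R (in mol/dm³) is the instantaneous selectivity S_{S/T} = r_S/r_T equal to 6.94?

0.412 mol/dm³

S_{S/T} = (k₁/k₂)·C_R⁻¹ ⇒ C_R = (S·k₂/k₁)^(-1).
= (6.94×0.146/0.417)^(-1) = (2.430)^(-1) = 0.412 mol/dm³.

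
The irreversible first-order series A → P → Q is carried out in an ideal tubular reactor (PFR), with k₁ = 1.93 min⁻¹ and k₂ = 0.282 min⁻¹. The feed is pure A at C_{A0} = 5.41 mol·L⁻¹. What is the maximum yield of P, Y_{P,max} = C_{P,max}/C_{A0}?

Evaluating C_P at τ_opt = ln(k₂/k₁)/(k₂−k₁) gives C_{P,max}/C_{A0} = (k₁/k₂)^[k₂/(k₂−k₁)].
= (1.93/0.282)^(0.282/(0.282−1.93)) = (6.844)^(-0.1711) = 0.7196.

0.720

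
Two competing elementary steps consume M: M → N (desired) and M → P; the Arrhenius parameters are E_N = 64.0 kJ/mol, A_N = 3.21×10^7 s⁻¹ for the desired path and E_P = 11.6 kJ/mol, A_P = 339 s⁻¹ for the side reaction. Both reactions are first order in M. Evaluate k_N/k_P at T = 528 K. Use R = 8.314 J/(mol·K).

Since both paths have the same order in M, the concentration cancels and S_{N/P} = k_N/k_P = (A_N/A_P)·exp[(E_P−E_N)/(RT)].
(E_P−E_N)/(RT) = (11.6−64.0)×10³/(8.314×528) = -52400/4390 = -11.94.
k_N/k_P = (3.21×10^7/339)·exp(-11.94) = 94690 × 6.545×10^-6 = 0.620.
Since E_N > E_P, raising the temperature improves selectivity toward N.

0.620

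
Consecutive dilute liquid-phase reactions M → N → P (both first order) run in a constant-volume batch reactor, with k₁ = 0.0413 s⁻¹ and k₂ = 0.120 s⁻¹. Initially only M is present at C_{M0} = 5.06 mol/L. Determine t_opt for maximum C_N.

13.6 s

Setting dC_N/dt = 0 gives t_opt = ln(k₂/k₁)/(k₂−k₁).
= ln(0.120/0.0413)/(0.120−0.0413) = ln(2.906)/0.07870 = 1.067/0.07870 = 13.6 s.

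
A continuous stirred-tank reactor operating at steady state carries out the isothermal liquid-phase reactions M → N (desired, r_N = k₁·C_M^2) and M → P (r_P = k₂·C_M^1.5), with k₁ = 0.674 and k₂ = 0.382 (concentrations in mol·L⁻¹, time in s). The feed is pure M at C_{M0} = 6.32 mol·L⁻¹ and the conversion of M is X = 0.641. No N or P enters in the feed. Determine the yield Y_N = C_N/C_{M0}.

Exit C_M = C_{M0}(1−X) = 6.32×0.359 = 2.269 mol·L⁻¹.
A CSTR operates uniformly at the exit composition, giving r_N = 3.470 and r_P = 1.306 (each k·C_M^n at C_M = 2.269).
Fraction of consumed M going to N: r_N/(r_N+r_P) = 0.7266.
C_N = 0.7266·C_{M0}·X = 0.7266×6.32×0.641 = 2.94 mol·L⁻¹; Y_N = C_N/C_{M0} = 0.466.

0.466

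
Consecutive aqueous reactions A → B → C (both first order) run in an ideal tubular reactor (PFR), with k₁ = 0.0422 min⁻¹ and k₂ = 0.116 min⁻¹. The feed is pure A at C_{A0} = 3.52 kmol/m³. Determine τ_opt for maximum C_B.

13.7 min

Setting dC_B/dτ = 0 gives τ_opt = ln(k₂/k₁)/(k₂−k₁).
= ln(0.116/0.0422)/(0.116−0.0422) = ln(2.749)/0.07380 = 1.011/0.07380 = 13.7 min.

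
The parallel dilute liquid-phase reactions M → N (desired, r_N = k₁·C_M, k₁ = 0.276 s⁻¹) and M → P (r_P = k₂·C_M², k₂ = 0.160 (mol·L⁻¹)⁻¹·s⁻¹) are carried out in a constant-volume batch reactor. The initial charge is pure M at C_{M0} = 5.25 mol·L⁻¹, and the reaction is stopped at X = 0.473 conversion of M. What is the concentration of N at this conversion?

0.759 mol·L⁻¹

C_M = C_{M0}(1−X) = 2.767 mol·L⁻¹.
Along a PFR/batch, dC_N/dC_M = −r_N/(r_N+r_P) = −k₁/(k₁+k₂·C_M).
Integrating from C_{M0} to C_M: C_N = (0.276/0.160)·ln[(0.276+0.160·5.25)/(0.276+0.160·2.77)] = 1.725·ln(1.116/0.7187) = 0.7592 mol·L⁻¹.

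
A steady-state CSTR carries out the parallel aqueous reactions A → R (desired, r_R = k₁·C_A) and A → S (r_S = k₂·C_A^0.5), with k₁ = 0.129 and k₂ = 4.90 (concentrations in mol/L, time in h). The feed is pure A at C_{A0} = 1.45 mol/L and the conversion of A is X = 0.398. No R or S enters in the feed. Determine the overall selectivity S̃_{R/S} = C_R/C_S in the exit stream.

Exit C_A = C_{A0}(1−X) = 1.45×0.602 = 0.8729 mol/L.
A CSTR operates uniformly at the exit composition, giving r_R = 0.1126 and r_S = 4.578 (each k·C_A^n at C_A = 0.8729).
Overall selectivity = C_R/C_S = r_Rτ/(r_Sτ) = r_R/r_S = 0.0246.

0.0246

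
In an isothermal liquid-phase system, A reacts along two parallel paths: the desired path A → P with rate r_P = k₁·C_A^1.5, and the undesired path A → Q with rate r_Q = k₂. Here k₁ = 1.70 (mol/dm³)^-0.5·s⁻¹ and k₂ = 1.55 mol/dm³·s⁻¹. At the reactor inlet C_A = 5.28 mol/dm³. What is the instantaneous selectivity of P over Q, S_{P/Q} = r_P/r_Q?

13.3

S_{P/Q} = r_P/r_Q = (k₁·C_A^1.5)/(k₂) = (k₁/k₂)·C_A^1.5.
= (1.70×5.280^1.5) / (1.55) = 20.63/1.550 = 13.3.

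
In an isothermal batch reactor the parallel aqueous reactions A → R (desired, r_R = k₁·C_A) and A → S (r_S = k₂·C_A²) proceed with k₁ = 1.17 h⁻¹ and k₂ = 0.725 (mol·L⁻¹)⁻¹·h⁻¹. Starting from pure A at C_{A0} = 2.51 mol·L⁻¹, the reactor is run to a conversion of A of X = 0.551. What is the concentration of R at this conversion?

C_A = C_{A0}(1−X) = 1.127 mol·L⁻¹.
Along a PFR/batch, dC_R/dC_A = −r_R/(r_R+r_S) = −k₁/(k₁+k₂·C_A).
Integrating from C_{A0} to C_A: C_R = (1.17/0.725)·ln[(1.17+0.725·2.51)/(1.17+0.725·1.13)] = 1.614·ln(2.990/1.987) = 0.6593 mol·L⁻¹.

0.659 mol·L⁻¹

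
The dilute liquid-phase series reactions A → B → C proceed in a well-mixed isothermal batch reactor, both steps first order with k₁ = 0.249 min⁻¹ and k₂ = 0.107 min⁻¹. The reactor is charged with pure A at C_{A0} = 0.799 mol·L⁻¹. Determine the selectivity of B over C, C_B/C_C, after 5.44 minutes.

2.46

For first-order series with pure A initially, C_B(t) = k₁C_{A0}/(k₂−k₁)·(e^(−k₁t) − e^(−k₂t)).
e^(−k₁t) = e^(−0.249×5.44) = e^(−1.355) = 0.2581; e^(−k₂t) = e^(−0.5821) = 0.5587.
C_B = 0.249×0.799/(0.107−0.249) × (0.2581−0.5587) = (-1.401)×(-0.3007) = 0.4213 mol·L⁻¹.
C_A = C_{A0}e^(−k₁t) = 0.2062 mol·L⁻¹, so C_C = C_{A0}−C_A−C_B = 0.1715 mol·L⁻¹; C_B/C_C = 2.46.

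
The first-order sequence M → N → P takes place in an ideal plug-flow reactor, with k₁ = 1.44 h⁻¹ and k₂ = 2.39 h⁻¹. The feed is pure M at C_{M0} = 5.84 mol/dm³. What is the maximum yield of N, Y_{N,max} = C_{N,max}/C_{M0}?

Evaluating C_N at τ_opt = ln(k₂/k₁)/(k₂−k₁) gives C_{N,max}/C_{M0} = (k₁/k₂)^[k₂/(k₂−k₁)].
= (1.44/2.39)^(2.39/(2.39−1.44)) = (0.6025)^(2.516) = 0.2795.

0.280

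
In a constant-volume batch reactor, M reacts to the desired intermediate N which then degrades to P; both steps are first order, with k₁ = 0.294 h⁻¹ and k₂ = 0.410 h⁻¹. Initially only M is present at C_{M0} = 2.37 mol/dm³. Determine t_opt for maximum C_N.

For first-order series the maximum of C_N occurs at t_opt = ln(k₂/k₁)/(k₂−k₁).
= ln(0.410/0.294)/(0.410−0.294) = ln(1.395)/0.1160 = 0.3326/0.1160 = 2.87 h.

2.87 h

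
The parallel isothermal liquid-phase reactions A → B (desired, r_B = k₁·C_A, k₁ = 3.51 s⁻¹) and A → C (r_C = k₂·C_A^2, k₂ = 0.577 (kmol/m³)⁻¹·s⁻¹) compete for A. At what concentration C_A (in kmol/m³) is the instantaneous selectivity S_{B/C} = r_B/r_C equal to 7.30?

0.833 kmol/m³

S_{B/C} = (k₁/k₂)·C_A⁻¹ ⇒ C_A = (S·k₂/k₁)^(-1).
= (7.30×0.577/3.51)^(-1) = (1.200)^(-1) = 0.833 kmol/m³.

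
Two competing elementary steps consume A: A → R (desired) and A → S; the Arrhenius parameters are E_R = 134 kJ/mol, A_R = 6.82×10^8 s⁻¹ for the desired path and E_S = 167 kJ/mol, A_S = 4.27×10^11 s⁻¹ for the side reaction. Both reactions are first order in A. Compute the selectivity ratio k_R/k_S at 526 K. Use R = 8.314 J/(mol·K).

3.02

k_R/k_S = (A_R/A_S)·exp[−(E_R−E_S)/(RT)] = (A_R/A_S)·exp[(E_S−E_R)/(RT)].
(E_S−E_R)/(RT) = (167−134)×10³/(8.314×526) = 33000/4373 = 7.546.
k_R/k_S = (6.82×10^8/4.27×10^11)·exp(7.546) = 0.001597 × 1893 = 3.02.
Since E_R < E_S, lowering the temperature improves selectivity toward R.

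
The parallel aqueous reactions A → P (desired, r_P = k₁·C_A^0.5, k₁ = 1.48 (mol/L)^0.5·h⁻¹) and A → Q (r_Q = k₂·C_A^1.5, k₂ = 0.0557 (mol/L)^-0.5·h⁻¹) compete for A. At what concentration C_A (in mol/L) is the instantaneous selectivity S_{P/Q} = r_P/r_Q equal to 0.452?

58.8 mol/L

S_{P/Q} = (k₁/k₂)·C_A⁻¹ ⇒ C_A = (S·k₂/k₁)^(-1).
= (0.452×0.0557/1.48)^(-1) = (0.01701)^(-1) = 58.8 mol/L.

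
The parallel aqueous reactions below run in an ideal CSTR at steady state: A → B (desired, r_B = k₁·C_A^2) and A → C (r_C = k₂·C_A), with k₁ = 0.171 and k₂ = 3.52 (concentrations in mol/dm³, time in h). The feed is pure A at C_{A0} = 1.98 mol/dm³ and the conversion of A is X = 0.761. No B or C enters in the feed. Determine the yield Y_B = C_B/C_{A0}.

0.0171

Exit C_A = C_{A0}(1−X) = 1.98×0.239 = 0.4732 mol/dm³.
A CSTR operates uniformly at the exit composition, giving r_B = 0.03829 and r_C = 1.666 (each k·C_A^n at C_A = 0.4732).
Fraction of consumed A going to B: r_B/(r_B+r_C) = 0.02247.
C_B = 0.02247·C_{A0}·X = 0.02247×1.98×0.761 = 0.0339 mol/dm³; Y_B = C_B/C_{A0} = 0.0171.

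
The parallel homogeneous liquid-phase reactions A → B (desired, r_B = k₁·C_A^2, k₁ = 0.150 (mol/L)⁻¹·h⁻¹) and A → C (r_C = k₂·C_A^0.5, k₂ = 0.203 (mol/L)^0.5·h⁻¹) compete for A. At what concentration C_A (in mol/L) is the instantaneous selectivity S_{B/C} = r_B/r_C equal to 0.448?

0.716 mol/L

S_{B/C} = (k₁/k₂)·C_A^1.5 ⇒ C_A = (S·k₂/k₁)^(1/1.5).
= (0.448×0.203/0.150)^(0.6667) = (0.6063)^(0.6667) = 0.716 mol/L.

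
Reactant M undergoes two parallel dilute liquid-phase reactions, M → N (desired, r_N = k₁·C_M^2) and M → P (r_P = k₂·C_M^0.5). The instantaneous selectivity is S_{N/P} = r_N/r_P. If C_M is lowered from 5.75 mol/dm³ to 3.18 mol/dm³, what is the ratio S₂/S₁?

0.411

S_{N/P} = (k₁/k₂)·C_M^1.5, so S₂/S₁ = (C_{M,2}/C_{M,1})^1.5.
= (3.18/5.75)^1.5 = (0.5530)^1.5 = 0.411.
Selectivity toward N falls as C_M falls — high-concentration operation is favoured.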